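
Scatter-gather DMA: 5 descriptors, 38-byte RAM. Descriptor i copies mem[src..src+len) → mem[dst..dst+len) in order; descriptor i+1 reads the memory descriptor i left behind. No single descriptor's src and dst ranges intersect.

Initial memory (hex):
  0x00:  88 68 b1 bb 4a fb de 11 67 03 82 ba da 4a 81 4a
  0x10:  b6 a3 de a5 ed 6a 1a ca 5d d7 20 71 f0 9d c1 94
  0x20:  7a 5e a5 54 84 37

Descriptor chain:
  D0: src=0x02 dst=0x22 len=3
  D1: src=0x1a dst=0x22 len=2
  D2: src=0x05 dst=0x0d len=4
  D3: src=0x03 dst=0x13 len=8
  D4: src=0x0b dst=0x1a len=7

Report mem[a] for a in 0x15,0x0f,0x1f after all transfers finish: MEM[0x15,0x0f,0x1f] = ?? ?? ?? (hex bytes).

MEM[0x15,0x0f,0x1f] = fb 11 67

D0: mem[0x22..0x24] <- [b1 bb 4a]
D1: mem[0x22..0x23] <- [20 71]
D2: mem[0x0d..0x10] <- [fb de 11 67]
D3: mem[0x13..0x1a] <- [bb 4a fb de 11 67 03 82]
D4: mem[0x1a..0x20] <- [ba da fb de 11 67 a3]
query mem[0x15]=0xfb, mem[0x0f]=0x11, mem[0x1f]=0x67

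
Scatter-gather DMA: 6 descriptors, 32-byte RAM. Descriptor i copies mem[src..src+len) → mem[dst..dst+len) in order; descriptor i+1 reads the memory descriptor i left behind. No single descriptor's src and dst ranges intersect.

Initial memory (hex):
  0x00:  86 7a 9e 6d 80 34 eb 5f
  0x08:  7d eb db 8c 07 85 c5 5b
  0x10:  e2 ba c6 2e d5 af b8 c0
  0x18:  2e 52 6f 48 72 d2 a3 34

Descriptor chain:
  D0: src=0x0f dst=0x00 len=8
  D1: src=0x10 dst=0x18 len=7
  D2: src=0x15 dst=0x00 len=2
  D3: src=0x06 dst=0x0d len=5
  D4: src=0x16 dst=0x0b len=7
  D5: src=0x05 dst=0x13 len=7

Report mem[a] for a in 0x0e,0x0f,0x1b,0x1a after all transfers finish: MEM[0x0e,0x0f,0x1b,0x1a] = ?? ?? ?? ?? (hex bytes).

#0 dst[0x00+8] := {0x5b,0xe2,0xba,0xc6,0x2e,0xd5,0xaf,0xb8}
#1 dst[0x18+7] := {0xe2,0xba,0xc6,0x2e,0xd5,0xaf,0xb8}
#2 dst[0x00+2] := {0xaf,0xb8}
#3 dst[0x0d+5] := {0xaf,0xb8,0x7d,0xeb,0xdb}
#4 dst[0x0b+7] := {0xb8,0xc0,0xe2,0xba,0xc6,0x2e,0xd5}
#5 dst[0x13+7] := {0xd5,0xaf,0xb8,0x7d,0xeb,0xdb,0xb8}
query mem[0x0e]=0xba, mem[0x0f]=0xc6, mem[0x1b]=0x2e, mem[0x1a]=0xc6

MEM[0x0e,0x0f,0x1b,0x1a] = ba c6 2e c6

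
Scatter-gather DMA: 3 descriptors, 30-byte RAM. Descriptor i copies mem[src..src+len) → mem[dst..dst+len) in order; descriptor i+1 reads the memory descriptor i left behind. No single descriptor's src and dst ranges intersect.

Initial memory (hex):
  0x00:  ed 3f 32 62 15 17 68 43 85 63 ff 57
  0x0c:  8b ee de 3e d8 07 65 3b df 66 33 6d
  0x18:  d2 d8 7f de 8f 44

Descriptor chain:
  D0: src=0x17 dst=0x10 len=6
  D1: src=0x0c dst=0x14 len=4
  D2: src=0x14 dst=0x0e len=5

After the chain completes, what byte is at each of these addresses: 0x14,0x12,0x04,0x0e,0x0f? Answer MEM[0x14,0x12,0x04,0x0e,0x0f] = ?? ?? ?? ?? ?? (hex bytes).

D0: mem[0x10..0x15] <- [6d d2 d8 7f de 8f]
D1: mem[0x14..0x17] <- [8b ee de 3e]
D2: mem[0x0e..0x12] <- [8b ee de 3e d2]
query mem[0x14]=0x8b, mem[0x12]=0xd2, mem[0x04]=0x15, mem[0x0e]=0x8b, mem[0x0f]=0xee

MEM[0x14,0x12,0x04,0x0e,0x0f] = 8b d2 15 8b ee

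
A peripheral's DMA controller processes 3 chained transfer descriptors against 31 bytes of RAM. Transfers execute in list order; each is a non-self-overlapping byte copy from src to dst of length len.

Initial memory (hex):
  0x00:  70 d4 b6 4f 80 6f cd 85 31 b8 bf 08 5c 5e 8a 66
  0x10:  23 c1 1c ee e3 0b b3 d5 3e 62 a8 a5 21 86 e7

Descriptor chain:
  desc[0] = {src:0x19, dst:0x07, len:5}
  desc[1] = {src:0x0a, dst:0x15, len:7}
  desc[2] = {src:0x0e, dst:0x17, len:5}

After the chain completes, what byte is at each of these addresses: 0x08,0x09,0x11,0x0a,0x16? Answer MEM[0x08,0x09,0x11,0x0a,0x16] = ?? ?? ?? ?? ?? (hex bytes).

MEM[0x08,0x09,0x11,0x0a,0x16] = a8 a5 c1 21 86

  after D0: wrote 5B at 0x07 = 62a8a52186
  after D1: wrote 7B at 0x15 = 21865c5e8a6623
  after D2: wrote 5B at 0x17 = 8a6623c11c
query mem[0x08]=0xa8, mem[0x09]=0xa5, mem[0x11]=0xc1, mem[0x0a]=0x21, mem[0x16]=0x86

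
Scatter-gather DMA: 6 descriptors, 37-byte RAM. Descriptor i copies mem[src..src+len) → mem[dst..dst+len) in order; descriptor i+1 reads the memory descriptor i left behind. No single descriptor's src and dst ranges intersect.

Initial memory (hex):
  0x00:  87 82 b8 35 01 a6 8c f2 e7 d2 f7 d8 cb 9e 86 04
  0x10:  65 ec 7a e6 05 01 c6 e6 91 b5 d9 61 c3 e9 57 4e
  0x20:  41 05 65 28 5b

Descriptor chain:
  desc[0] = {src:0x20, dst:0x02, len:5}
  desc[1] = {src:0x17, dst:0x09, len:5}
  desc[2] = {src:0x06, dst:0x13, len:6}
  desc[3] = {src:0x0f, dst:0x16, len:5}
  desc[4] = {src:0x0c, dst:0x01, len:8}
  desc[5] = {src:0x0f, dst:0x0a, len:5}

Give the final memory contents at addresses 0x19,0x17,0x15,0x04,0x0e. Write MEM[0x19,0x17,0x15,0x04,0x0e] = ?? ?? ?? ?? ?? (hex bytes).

MEM[0x19,0x17,0x15,0x04,0x0e] = 7a 65 e7 04 5b

D0: mem[0x02..0x06] <- [41 05 65 28 5b]
D1: mem[0x09..0x0d] <- [e6 91 b5 d9 61]
D2: mem[0x13..0x18] <- [5b f2 e7 e6 91 b5]
D3: mem[0x16..0x1a] <- [04 65 ec 7a 5b]
D4: mem[0x01..0x08] <- [d9 61 86 04 65 ec 7a 5b]
D5: mem[0x0a..0x0e] <- [04 65 ec 7a 5b]
query mem[0x19]=0x7a, mem[0x17]=0x65, mem[0x15]=0xe7, mem[0x04]=0x04, mem[0x0e]=0x5b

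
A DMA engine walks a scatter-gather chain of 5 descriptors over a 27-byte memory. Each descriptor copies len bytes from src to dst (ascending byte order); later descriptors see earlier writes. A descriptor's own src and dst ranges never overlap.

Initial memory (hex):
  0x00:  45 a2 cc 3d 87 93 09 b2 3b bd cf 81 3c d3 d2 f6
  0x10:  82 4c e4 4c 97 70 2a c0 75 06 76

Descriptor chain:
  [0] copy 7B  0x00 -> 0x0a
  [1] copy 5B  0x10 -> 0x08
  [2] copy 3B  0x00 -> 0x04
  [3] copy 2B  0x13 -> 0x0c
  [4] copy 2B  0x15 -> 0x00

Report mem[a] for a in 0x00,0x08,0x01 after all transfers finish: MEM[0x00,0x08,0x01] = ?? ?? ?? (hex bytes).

#0 dst[0x0a+7] := {0x45,0xa2,0xcc,0x3d,0x87,0x93,0x09}
#1 dst[0x08+5] := {0x09,0x4c,0xe4,0x4c,0x97}
#2 dst[0x04+3] := {0x45,0xa2,0xcc}
#3 dst[0x0c+2] := {0x4c,0x97}
#4 dst[0x00+2] := {0x70,0x2a}
query mem[0x00]=0x70, mem[0x08]=0x09, mem[0x01]=0x2a

MEM[0x00,0x08,0x01] = 70 09 2a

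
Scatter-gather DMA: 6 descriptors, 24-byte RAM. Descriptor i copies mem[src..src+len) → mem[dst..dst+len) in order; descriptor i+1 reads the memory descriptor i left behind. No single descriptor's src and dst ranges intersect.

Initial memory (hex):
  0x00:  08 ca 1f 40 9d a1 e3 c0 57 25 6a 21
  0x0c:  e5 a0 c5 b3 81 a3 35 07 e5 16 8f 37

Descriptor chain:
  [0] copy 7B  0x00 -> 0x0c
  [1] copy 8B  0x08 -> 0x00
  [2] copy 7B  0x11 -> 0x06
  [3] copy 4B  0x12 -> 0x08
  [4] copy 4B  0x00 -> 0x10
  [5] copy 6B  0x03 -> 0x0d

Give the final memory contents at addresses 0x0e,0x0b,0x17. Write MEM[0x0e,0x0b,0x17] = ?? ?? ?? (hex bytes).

#0 dst[0x0c+7] := {0x08,0xca,0x1f,0x40,0x9d,0xa1,0xe3}
#1 dst[0x00+8] := {0x57,0x25,0x6a,0x21,0x08,0xca,0x1f,0x40}
#2 dst[0x06+7] := {0xa1,0xe3,0x07,0xe5,0x16,0x8f,0x37}
#3 dst[0x08+4] := {0xe3,0x07,0xe5,0x16}
#4 dst[0x10+4] := {0x57,0x25,0x6a,0x21}
#5 dst[0x0d+6] := {0x21,0x08,0xca,0xa1,0xe3,0xe3}
query mem[0x0e]=0x08, mem[0x0b]=0x16, mem[0x17]=0x37

MEM[0x0e,0x0b,0x17] = 08 16 37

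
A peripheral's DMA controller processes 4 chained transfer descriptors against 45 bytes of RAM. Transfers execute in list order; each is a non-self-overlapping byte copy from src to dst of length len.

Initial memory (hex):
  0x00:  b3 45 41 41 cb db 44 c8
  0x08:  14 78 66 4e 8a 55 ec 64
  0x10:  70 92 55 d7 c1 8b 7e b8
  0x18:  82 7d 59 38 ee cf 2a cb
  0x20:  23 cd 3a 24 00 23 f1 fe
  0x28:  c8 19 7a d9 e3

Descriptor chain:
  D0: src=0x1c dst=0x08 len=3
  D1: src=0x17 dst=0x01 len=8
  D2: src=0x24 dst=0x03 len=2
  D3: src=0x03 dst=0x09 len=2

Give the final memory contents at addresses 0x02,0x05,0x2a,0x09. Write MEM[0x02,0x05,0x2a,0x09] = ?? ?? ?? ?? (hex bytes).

[0] 0x1c->0x08 len=3 : ee cf 2a
[1] 0x17->0x01 len=8 : b8 82 7d 59 38 ee cf 2a
[2] 0x24->0x03 len=2 : 00 23
[3] 0x03->0x09 len=2 : 00 23
query mem[0x02]=0x82, mem[0x05]=0x38, mem[0x2a]=0x7a, mem[0x09]=0x00

MEM[0x02,0x05,0x2a,0x09] = 82 38 7a 00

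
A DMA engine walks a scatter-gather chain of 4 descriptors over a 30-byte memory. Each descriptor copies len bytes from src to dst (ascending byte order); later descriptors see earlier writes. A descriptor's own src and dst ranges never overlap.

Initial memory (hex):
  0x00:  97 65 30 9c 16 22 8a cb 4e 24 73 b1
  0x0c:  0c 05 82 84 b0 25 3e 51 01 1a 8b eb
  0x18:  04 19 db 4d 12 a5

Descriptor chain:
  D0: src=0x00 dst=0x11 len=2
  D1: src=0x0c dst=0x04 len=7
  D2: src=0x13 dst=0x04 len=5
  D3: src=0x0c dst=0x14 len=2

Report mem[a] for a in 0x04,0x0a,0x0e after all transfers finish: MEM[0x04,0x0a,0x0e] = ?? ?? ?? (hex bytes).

MEM[0x04,0x0a,0x0e] = 51 65 82

#0 dst[0x11+2] := {0x97,0x65}
#1 dst[0x04+7] := {0x0c,0x05,0x82,0x84,0xb0,0x97,0x65}
#2 dst[0x04+5] := {0x51,0x01,0x1a,0x8b,0xeb}
#3 dst[0x14+2] := {0x0c,0x05}
query mem[0x04]=0x51, mem[0x0a]=0x65, mem[0x0e]=0x82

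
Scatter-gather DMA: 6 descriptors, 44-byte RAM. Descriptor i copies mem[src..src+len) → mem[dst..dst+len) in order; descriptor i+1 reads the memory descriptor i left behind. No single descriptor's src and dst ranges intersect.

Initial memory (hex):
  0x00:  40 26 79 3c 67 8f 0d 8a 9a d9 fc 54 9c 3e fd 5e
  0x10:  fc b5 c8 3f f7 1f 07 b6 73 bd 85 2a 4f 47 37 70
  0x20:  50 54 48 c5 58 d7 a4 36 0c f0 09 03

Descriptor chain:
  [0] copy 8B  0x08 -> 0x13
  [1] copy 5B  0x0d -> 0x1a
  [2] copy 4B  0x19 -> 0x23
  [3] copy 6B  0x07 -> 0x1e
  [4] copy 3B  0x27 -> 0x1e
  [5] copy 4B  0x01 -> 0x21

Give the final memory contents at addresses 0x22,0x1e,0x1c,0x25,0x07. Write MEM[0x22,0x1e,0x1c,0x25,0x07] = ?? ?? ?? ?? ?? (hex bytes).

[0] 0x08->0x13 len=8 : 9a d9 fc 54 9c 3e fd 5e
[1] 0x0d->0x1a len=5 : 3e fd 5e fc b5
[2] 0x19->0x23 len=4 : fd 3e fd 5e
[3] 0x07->0x1e len=6 : 8a 9a d9 fc 54 9c
[4] 0x27->0x1e len=3 : 36 0c f0
[5] 0x01->0x21 len=4 : 26 79 3c 67
query mem[0x22]=0x79, mem[0x1e]=0x36, mem[0x1c]=0x5e, mem[0x25]=0xfd, mem[0x07]=0x8a

MEM[0x22,0x1e,0x1c,0x25,0x07] = 79 36 5e fd 8a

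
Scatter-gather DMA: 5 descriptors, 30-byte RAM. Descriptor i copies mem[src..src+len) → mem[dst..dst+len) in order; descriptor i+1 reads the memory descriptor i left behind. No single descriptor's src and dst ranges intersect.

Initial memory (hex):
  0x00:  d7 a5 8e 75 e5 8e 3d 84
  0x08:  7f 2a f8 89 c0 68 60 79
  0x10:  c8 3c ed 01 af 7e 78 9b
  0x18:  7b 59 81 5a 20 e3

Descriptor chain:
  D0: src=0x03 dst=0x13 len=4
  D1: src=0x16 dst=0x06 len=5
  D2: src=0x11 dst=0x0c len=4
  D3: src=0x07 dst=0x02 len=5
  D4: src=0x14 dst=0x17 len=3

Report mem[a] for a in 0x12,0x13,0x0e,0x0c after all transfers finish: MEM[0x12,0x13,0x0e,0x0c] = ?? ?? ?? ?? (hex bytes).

MEM[0x12,0x13,0x0e,0x0c] = ed 75 75 3c

[0] 0x03->0x13 len=4 : 75 e5 8e 3d
[1] 0x16->0x06 len=5 : 3d 9b 7b 59 81
[2] 0x11->0x0c len=4 : 3c ed 75 e5
[3] 0x07->0x02 len=5 : 9b 7b 59 81 89
[4] 0x14->0x17 len=3 : e5 8e 3d
query mem[0x12]=0xed, mem[0x13]=0x75, mem[0x0e]=0x75, mem[0x0c]=0x3c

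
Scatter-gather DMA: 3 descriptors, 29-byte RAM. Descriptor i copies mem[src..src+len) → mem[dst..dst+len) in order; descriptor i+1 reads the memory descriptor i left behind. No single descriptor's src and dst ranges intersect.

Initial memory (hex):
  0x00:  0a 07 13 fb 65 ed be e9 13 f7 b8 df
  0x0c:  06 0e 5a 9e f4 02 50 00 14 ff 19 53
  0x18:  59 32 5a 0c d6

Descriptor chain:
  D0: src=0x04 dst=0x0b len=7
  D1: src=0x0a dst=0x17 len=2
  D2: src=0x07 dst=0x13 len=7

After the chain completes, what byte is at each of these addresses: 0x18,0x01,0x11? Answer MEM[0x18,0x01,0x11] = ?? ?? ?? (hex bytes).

MEM[0x18,0x01,0x11] = ed 07 b8

  after D0: wrote 7B at 0x0b = 65edbee913f7b8
  after D1: wrote 2B at 0x17 = b865
  after D2: wrote 7B at 0x13 = e913f7b865edbe
query mem[0x18]=0xed, mem[0x01]=0x07, mem[0x11]=0xb8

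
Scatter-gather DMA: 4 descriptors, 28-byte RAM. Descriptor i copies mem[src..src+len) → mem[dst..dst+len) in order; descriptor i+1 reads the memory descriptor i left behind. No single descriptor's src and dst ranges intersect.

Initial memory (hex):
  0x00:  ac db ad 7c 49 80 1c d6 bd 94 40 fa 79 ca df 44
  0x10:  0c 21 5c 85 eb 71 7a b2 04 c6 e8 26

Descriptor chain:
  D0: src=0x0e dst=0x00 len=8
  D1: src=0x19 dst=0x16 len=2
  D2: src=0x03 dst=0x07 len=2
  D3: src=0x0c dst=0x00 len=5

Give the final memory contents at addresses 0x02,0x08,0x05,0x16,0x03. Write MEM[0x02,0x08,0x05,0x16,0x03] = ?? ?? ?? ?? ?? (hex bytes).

MEM[0x02,0x08,0x05,0x16,0x03] = df 5c 85 c6 44

D0: mem[0x00..0x07] <- [df 44 0c 21 5c 85 eb 71]
D1: mem[0x16..0x17] <- [c6 e8]
D2: mem[0x07..0x08] <- [21 5c]
D3: mem[0x00..0x04] <- [79 ca df 44 0c]
query mem[0x02]=0xdf, mem[0x08]=0x5c, mem[0x05]=0x85, mem[0x16]=0xc6, mem[0x03]=0x44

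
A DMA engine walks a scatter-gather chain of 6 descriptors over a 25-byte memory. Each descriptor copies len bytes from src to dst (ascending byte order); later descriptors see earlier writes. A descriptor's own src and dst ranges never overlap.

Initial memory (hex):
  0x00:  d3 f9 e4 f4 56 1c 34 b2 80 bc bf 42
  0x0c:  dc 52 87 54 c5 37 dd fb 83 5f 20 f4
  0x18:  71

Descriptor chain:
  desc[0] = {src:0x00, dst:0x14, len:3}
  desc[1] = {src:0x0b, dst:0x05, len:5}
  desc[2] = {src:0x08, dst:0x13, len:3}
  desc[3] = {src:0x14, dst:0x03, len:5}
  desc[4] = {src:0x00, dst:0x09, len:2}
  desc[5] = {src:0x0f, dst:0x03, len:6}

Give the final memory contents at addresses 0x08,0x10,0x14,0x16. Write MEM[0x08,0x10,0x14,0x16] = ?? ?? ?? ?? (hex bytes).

MEM[0x08,0x10,0x14,0x16] = 54 c5 54 e4

  after D0: wrote 3B at 0x14 = d3f9e4
  after D1: wrote 5B at 0x05 = 42dc528754
  after D2: wrote 3B at 0x13 = 8754bf
  after D3: wrote 5B at 0x03 = 54bfe4f471
  after D4: wrote 2B at 0x09 = d3f9
  after D5: wrote 6B at 0x03 = 54c537dd8754
query mem[0x08]=0x54, mem[0x10]=0xc5, mem[0x14]=0x54, mem[0x16]=0xe4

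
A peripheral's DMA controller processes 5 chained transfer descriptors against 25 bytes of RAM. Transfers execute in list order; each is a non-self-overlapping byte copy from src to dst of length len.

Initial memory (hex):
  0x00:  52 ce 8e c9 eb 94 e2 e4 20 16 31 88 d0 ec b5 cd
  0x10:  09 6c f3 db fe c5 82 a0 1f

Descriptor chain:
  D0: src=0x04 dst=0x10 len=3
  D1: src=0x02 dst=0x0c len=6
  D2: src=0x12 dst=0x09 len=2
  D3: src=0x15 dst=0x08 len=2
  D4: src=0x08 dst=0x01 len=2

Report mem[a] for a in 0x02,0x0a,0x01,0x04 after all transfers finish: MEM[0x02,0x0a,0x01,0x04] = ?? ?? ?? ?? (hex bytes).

[0] 0x04->0x10 len=3 : eb 94 e2
[1] 0x02->0x0c len=6 : 8e c9 eb 94 e2 e4
[2] 0x12->0x09 len=2 : e2 db
[3] 0x15->0x08 len=2 : c5 82
[4] 0x08->0x01 len=2 : c5 82
query mem[0x02]=0x82, mem[0x0a]=0xdb, mem[0x01]=0xc5, mem[0x04]=0xeb

MEM[0x02,0x0a,0x01,0x04] = 82 db c5 eb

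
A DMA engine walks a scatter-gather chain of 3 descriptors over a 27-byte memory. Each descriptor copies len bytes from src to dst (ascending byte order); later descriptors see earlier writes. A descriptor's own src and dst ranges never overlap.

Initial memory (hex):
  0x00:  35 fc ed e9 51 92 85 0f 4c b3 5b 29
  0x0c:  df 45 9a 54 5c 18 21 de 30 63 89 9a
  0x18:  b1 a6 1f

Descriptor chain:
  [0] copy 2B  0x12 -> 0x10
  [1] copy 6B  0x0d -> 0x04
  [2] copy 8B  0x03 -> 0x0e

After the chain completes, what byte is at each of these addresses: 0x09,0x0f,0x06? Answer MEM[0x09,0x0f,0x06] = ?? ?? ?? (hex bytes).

#0 dst[0x10+2] := {0x21,0xde}
#1 dst[0x04+6] := {0x45,0x9a,0x54,0x21,0xde,0x21}
#2 dst[0x0e+8] := {0xe9,0x45,0x9a,0x54,0x21,0xde,0x21,0x5b}
query mem[0x09]=0x21, mem[0x0f]=0x45, mem[0x06]=0x54

MEM[0x09,0x0f,0x06] = 21 45 54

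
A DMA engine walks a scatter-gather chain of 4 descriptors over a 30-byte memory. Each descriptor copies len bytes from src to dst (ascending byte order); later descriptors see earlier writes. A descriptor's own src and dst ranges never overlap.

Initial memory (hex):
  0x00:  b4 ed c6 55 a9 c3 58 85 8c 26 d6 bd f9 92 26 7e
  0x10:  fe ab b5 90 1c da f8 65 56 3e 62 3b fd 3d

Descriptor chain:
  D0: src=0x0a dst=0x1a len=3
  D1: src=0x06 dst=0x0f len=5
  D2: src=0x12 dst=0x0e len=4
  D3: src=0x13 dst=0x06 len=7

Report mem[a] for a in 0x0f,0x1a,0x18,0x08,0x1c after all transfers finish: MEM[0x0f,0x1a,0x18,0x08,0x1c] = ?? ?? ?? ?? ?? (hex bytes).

MEM[0x0f,0x1a,0x18,0x08,0x1c] = d6 d6 56 da f9

  after D0: wrote 3B at 0x1a = d6bdf9
  after D1: wrote 5B at 0x0f = 58858c26d6
  after D2: wrote 4B at 0x0e = 26d61cda
  after D3: wrote 7B at 0x06 = d61cdaf865563e
query mem[0x0f]=0xd6, mem[0x1a]=0xd6, mem[0x18]=0x56, mem[0x08]=0xda, mem[0x1c]=0xf9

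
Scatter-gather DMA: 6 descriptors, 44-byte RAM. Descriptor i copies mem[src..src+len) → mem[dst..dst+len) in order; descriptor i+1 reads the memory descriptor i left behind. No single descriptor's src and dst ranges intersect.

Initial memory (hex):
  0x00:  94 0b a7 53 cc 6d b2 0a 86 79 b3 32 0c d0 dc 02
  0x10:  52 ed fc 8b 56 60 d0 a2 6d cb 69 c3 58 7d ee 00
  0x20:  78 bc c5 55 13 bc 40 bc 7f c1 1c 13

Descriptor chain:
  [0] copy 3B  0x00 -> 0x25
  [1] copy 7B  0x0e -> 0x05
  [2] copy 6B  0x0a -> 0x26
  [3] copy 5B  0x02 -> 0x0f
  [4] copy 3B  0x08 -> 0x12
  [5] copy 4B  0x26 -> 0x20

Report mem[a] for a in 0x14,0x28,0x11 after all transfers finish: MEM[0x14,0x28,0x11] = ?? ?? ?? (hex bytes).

MEM[0x14,0x28,0x11] = 8b 0c cc

D0: mem[0x25..0x27] <- [94 0b a7]
D1: mem[0x05..0x0b] <- [dc 02 52 ed fc 8b 56]
D2: mem[0x26..0x2b] <- [8b 56 0c d0 dc 02]
D3: mem[0x0f..0x13] <- [a7 53 cc dc 02]
D4: mem[0x12..0x14] <- [ed fc 8b]
D5: mem[0x20..0x23] <- [8b 56 0c d0]
query mem[0x14]=0x8b, mem[0x28]=0x0c, mem[0x11]=0xcc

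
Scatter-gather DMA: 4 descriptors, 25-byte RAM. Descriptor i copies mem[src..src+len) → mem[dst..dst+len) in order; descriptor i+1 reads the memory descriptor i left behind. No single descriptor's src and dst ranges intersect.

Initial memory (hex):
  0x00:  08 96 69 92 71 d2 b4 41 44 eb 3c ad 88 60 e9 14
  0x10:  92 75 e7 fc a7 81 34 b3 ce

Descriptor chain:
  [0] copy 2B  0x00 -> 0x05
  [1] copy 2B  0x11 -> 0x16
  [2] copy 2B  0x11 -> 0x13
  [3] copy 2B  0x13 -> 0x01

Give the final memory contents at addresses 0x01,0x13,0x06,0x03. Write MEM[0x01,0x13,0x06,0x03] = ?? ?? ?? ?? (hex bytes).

  after D0: wrote 2B at 0x05 = 0896
  after D1: wrote 2B at 0x16 = 75e7
  after D2: wrote 2B at 0x13 = 75e7
  after D3: wrote 2B at 0x01 = 75e7
query mem[0x01]=0x75, mem[0x13]=0x75, mem[0x06]=0x96, mem[0x03]=0x92

MEM[0x01,0x13,0x06,0x03] = 75 75 96 92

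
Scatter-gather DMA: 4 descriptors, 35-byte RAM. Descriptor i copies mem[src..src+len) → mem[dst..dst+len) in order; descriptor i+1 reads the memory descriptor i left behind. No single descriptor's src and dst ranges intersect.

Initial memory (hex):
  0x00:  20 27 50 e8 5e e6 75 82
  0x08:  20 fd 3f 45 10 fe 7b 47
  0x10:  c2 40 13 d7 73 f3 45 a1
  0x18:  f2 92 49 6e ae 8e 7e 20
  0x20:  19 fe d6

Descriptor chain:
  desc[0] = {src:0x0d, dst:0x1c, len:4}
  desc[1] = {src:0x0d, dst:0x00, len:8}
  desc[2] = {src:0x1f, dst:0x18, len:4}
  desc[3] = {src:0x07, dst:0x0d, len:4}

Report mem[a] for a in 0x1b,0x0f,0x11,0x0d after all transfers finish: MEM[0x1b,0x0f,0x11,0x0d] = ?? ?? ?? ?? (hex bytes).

MEM[0x1b,0x0f,0x11,0x0d] = d6 fd 40 73

  after D0: wrote 4B at 0x1c = fe7b47c2
  after D1: wrote 8B at 0x00 = fe7b47c24013d773
  after D2: wrote 4B at 0x18 = c219fed6
  after D3: wrote 4B at 0x0d = 7320fd3f
query mem[0x1b]=0xd6, mem[0x0f]=0xfd, mem[0x11]=0x40, mem[0x0d]=0x73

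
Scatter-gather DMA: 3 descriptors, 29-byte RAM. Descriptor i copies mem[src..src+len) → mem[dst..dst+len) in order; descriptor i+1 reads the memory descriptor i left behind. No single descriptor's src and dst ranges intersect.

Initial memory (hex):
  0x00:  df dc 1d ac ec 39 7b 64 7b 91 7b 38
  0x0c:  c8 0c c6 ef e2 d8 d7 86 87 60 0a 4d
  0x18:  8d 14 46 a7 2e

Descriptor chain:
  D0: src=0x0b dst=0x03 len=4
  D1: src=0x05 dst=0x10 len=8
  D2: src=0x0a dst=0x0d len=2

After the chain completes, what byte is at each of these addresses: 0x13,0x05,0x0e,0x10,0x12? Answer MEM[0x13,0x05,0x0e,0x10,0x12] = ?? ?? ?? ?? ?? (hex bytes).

MEM[0x13,0x05,0x0e,0x10,0x12] = 7b 0c 38 0c 64

  after D0: wrote 4B at 0x03 = 38c80cc6
  after D1: wrote 8B at 0x10 = 0cc6647b917b38c8
  after D2: wrote 2B at 0x0d = 7b38
query mem[0x13]=0x7b, mem[0x05]=0x0c, mem[0x0e]=0x38, mem[0x10]=0x0c, mem[0x12]=0x64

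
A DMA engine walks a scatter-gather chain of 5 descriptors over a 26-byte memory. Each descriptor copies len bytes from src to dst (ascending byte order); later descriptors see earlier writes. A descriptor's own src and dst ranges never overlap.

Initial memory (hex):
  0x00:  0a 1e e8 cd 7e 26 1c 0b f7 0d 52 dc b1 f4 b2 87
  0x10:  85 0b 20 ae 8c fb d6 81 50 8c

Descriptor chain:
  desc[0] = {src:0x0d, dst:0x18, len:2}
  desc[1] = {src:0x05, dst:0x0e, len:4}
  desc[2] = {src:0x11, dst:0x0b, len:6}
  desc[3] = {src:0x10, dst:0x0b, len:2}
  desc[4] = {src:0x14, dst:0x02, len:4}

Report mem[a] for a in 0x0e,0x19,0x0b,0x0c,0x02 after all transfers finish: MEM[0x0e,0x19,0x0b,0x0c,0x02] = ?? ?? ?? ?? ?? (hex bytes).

D0: mem[0x18..0x19] <- [f4 b2]
D1: mem[0x0e..0x11] <- [26 1c 0b f7]
D2: mem[0x0b..0x10] <- [f7 20 ae 8c fb d6]
D3: mem[0x0b..0x0c] <- [d6 f7]
D4: mem[0x02..0x05] <- [8c fb d6 81]
query mem[0x0e]=0x8c, mem[0x19]=0xb2, mem[0x0b]=0xd6, mem[0x0c]=0xf7, mem[0x02]=0x8c

MEM[0x0e,0x19,0x0b,0x0c,0x02] = 8c b2 d6 f7 8c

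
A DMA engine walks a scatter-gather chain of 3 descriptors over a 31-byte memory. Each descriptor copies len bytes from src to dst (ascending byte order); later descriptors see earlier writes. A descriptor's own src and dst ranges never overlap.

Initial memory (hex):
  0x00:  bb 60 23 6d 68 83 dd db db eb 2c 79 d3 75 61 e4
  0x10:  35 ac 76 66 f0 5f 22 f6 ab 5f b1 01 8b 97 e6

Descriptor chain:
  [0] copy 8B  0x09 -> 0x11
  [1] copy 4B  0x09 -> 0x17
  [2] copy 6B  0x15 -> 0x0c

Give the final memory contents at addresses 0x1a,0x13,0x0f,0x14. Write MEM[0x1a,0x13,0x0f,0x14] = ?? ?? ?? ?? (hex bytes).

MEM[0x1a,0x13,0x0f,0x14] = d3 79 2c d3

[0] 0x09->0x11 len=8 : eb 2c 79 d3 75 61 e4 35
[1] 0x09->0x17 len=4 : eb 2c 79 d3
[2] 0x15->0x0c len=6 : 75 61 eb 2c 79 d3
query mem[0x1a]=0xd3, mem[0x13]=0x79, mem[0x0f]=0x2c, mem[0x14]=0xd3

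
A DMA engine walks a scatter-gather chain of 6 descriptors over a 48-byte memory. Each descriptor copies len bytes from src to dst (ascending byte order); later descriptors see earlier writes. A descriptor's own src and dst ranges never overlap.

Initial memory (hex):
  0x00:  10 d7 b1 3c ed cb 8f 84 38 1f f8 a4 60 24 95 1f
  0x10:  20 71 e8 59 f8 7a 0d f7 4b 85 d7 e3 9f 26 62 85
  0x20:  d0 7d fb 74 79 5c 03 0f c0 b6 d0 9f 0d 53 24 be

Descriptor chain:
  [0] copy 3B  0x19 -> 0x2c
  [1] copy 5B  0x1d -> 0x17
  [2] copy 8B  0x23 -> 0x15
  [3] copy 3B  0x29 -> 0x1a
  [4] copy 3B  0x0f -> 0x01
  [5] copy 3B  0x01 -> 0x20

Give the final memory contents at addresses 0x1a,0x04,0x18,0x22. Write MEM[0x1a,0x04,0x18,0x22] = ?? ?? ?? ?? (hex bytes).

  after D0: wrote 3B at 0x2c = 85d7e3
  after D1: wrote 5B at 0x17 = 266285d07d
  after D2: wrote 8B at 0x15 = 74795c030fc0b6d0
  after D3: wrote 3B at 0x1a = b6d09f
  after D4: wrote 3B at 0x01 = 1f2071
  after D5: wrote 3B at 0x20 = 1f2071
query mem[0x1a]=0xb6, mem[0x04]=0xed, mem[0x18]=0x03, mem[0x22]=0x71

MEM[0x1a,0x04,0x18,0x22] = b6 ed 03 71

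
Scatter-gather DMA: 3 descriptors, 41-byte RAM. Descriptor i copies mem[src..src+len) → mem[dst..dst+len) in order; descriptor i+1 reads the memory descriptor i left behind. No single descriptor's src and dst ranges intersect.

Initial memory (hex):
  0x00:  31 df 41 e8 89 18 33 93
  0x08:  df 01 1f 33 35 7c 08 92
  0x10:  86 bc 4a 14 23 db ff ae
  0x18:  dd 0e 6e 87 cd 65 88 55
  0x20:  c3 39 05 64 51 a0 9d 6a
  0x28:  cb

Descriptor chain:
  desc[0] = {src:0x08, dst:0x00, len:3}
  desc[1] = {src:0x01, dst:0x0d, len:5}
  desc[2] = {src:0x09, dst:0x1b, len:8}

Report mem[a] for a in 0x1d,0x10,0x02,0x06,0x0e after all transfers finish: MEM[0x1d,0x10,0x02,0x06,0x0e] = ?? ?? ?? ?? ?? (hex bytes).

#0 dst[0x00+3] := {0xdf,0x01,0x1f}
#1 dst[0x0d+5] := {0x01,0x1f,0xe8,0x89,0x18}
#2 dst[0x1b+8] := {0x01,0x1f,0x33,0x35,0x01,0x1f,0xe8,0x89}
query mem[0x1d]=0x33, mem[0x10]=0x89, mem[0x02]=0x1f, mem[0x06]=0x33, mem[0x0e]=0x1f

MEM[0x1d,0x10,0x02,0x06,0x0e] = 33 89 1f 33 1f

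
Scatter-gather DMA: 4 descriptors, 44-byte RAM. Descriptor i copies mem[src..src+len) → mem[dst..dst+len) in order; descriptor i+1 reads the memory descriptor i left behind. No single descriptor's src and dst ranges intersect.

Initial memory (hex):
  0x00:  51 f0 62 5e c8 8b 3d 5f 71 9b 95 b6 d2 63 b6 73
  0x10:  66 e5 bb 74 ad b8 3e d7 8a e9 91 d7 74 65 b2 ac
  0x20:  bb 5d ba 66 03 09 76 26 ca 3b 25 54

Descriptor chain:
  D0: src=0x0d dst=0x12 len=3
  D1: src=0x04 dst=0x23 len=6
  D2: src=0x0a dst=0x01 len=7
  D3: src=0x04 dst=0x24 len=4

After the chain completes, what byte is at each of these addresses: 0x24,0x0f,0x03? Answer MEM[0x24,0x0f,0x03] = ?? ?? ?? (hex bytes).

MEM[0x24,0x0f,0x03] = 63 73 d2

  after D0: wrote 3B at 0x12 = 63b673
  after D1: wrote 6B at 0x23 = c88b3d5f719b
  after D2: wrote 7B at 0x01 = 95b6d263b67366
  after D3: wrote 4B at 0x24 = 63b67366
query mem[0x24]=0x63, mem[0x0f]=0x73, mem[0x03]=0xd2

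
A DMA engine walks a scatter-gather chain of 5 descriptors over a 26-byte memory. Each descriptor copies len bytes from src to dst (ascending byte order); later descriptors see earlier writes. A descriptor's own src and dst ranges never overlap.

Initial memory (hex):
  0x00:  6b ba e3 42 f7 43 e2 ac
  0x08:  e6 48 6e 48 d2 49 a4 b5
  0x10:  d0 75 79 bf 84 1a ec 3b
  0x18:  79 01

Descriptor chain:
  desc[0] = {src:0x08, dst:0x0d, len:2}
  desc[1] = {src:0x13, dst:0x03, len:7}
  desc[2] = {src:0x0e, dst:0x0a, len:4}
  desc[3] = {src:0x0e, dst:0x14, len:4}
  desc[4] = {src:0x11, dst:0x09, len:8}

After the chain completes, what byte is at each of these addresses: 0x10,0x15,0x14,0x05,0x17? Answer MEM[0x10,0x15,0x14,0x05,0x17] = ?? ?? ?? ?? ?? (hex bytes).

  after D0: wrote 2B at 0x0d = e648
  after D1: wrote 7B at 0x03 = bf841aec3b7901
  after D2: wrote 4B at 0x0a = 48b5d075
  after D3: wrote 4B at 0x14 = 48b5d075
  after D4: wrote 8B at 0x09 = 7579bf48b5d07579
query mem[0x10]=0x79, mem[0x15]=0xb5, mem[0x14]=0x48, mem[0x05]=0x1a, mem[0x17]=0x75

MEM[0x10,0x15,0x14,0x05,0x17] = 79 b5 48 1a 75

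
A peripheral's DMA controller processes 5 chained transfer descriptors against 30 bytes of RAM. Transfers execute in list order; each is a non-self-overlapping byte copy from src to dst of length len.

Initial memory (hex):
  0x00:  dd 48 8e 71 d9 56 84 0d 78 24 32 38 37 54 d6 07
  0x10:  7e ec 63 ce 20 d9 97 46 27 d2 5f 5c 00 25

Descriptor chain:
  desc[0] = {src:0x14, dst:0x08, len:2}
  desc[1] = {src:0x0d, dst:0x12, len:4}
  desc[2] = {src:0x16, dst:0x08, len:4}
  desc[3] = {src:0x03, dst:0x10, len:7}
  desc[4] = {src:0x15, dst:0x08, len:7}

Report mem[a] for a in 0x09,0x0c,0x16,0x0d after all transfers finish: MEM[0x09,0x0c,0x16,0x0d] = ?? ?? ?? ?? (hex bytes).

MEM[0x09,0x0c,0x16,0x0d] = 46 d2 46 5f

  after D0: wrote 2B at 0x08 = 20d9
  after D1: wrote 4B at 0x12 = 54d6077e
  after D2: wrote 4B at 0x08 = 974627d2
  after D3: wrote 7B at 0x10 = 71d956840d9746
  after D4: wrote 7B at 0x08 = 97464627d25f5c
query mem[0x09]=0x46, mem[0x0c]=0xd2, mem[0x16]=0x46, mem[0x0d]=0x5f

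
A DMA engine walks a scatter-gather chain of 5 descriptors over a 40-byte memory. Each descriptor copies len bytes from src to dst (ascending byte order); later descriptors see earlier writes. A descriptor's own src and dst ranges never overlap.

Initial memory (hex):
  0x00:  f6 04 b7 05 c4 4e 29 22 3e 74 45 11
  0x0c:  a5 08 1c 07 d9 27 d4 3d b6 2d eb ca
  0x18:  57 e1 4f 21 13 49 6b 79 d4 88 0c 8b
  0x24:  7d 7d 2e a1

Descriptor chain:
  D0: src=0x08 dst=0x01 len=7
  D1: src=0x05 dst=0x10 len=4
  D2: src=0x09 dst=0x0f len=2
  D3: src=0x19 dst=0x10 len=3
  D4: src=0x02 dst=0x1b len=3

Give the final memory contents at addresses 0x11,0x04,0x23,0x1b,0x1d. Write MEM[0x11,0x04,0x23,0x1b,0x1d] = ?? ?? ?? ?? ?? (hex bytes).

  after D0: wrote 7B at 0x01 = 3e744511a5081c
  after D1: wrote 4B at 0x10 = a5081c3e
  after D2: wrote 2B at 0x0f = 7445
  after D3: wrote 3B at 0x10 = e14f21
  after D4: wrote 3B at 0x1b = 744511
query mem[0x11]=0x4f, mem[0x04]=0x11, mem[0x23]=0x8b, mem[0x1b]=0x74, mem[0x1d]=0x11

MEM[0x11,0x04,0x23,0x1b,0x1d] = 4f 11 8b 74 11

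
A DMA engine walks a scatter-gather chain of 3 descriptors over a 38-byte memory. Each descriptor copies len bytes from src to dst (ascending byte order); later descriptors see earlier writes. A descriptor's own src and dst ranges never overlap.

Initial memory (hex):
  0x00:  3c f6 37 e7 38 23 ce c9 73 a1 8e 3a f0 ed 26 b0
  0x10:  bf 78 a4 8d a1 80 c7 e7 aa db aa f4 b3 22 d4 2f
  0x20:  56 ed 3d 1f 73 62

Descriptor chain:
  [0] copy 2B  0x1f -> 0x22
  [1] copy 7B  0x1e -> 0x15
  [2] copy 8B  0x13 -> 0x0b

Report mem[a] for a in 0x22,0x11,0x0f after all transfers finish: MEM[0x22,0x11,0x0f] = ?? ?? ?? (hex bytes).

MEM[0x22,0x11,0x0f] = 2f 2f 56

#0 dst[0x22+2] := {0x2f,0x56}
#1 dst[0x15+7] := {0xd4,0x2f,0x56,0xed,0x2f,0x56,0x73}
#2 dst[0x0b+8] := {0x8d,0xa1,0xd4,0x2f,0x56,0xed,0x2f,0x56}
query mem[0x22]=0x2f, mem[0x11]=0x2f, mem[0x0f]=0x56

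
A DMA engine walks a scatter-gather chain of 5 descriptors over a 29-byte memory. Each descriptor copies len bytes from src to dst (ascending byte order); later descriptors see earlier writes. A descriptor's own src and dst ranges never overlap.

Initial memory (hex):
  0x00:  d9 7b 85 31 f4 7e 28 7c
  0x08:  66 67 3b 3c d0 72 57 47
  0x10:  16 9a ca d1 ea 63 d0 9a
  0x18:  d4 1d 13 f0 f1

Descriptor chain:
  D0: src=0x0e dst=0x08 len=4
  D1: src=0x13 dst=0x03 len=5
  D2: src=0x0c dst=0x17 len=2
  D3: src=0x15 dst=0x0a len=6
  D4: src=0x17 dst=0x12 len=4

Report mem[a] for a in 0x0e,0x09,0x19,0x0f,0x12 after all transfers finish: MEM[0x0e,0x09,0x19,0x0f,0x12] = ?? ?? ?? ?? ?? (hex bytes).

  after D0: wrote 4B at 0x08 = 5747169a
  after D1: wrote 5B at 0x03 = d1ea63d09a
  after D2: wrote 2B at 0x17 = d072
  after D3: wrote 6B at 0x0a = 63d0d0721d13
  after D4: wrote 4B at 0x12 = d0721d13
query mem[0x0e]=0x1d, mem[0x09]=0x47, mem[0x19]=0x1d, mem[0x0f]=0x13, mem[0x12]=0xd0

MEM[0x0e,0x09,0x19,0x0f,0x12] = 1d 47 1d 13 d0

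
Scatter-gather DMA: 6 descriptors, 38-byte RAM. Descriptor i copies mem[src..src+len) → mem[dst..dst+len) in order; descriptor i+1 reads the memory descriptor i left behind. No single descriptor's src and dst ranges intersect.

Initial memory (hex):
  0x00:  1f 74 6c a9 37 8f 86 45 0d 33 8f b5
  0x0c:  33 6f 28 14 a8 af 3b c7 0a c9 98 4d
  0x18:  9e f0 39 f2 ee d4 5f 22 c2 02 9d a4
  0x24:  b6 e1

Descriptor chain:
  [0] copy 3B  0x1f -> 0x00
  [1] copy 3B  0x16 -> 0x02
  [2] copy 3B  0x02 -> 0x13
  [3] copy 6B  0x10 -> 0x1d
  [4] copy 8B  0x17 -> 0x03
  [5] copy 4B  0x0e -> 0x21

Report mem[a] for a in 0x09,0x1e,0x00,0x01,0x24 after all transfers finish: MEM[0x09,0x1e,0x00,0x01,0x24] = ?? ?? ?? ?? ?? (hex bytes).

MEM[0x09,0x1e,0x00,0x01,0x24] = a8 af 22 c2 af

  after D0: wrote 3B at 0x00 = 22c202
  after D1: wrote 3B at 0x02 = 984d9e
  after D2: wrote 3B at 0x13 = 984d9e
  after D3: wrote 6B at 0x1d = a8af3b984d9e
  after D4: wrote 8B at 0x03 = 4d9ef039f2eea8af
  after D5: wrote 4B at 0x21 = 2814a8af
query mem[0x09]=0xa8, mem[0x1e]=0xaf, mem[0x00]=0x22, mem[0x01]=0xc2, mem[0x24]=0xaf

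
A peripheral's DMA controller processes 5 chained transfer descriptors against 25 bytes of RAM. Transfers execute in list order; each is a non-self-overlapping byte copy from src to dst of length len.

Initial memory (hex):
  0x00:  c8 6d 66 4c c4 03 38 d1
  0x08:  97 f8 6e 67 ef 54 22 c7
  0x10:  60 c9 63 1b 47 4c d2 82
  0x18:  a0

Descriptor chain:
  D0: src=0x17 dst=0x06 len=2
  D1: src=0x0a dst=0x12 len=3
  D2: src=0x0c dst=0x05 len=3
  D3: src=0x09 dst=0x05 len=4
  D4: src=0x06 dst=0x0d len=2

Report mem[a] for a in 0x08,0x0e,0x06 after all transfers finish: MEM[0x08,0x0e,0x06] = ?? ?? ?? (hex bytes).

D0: mem[0x06..0x07] <- [82 a0]
D1: mem[0x12..0x14] <- [6e 67 ef]
D2: mem[0x05..0x07] <- [ef 54 22]
D3: mem[0x05..0x08] <- [f8 6e 67 ef]
D4: mem[0x0d..0x0e] <- [6e 67]
query mem[0x08]=0xef, mem[0x0e]=0x67, mem[0x06]=0x6e

MEM[0x08,0x0e,0x06] = ef 67 6e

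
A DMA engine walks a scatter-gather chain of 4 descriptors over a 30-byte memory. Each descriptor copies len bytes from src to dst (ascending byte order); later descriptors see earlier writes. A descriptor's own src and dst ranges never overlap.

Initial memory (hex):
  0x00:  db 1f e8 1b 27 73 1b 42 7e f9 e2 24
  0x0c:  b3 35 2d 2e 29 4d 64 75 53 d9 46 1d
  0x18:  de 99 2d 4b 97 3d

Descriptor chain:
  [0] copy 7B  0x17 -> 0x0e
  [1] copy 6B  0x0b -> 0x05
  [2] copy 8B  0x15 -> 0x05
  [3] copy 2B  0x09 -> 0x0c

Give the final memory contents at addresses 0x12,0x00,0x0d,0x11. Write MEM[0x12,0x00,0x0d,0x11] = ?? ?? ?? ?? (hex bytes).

#0 dst[0x0e+7] := {0x1d,0xde,0x99,0x2d,0x4b,0x97,0x3d}
#1 dst[0x05+6] := {0x24,0xb3,0x35,0x1d,0xde,0x99}
#2 dst[0x05+8] := {0xd9,0x46,0x1d,0xde,0x99,0x2d,0x4b,0x97}
#3 dst[0x0c+2] := {0x99,0x2d}
query mem[0x12]=0x4b, mem[0x00]=0xdb, mem[0x0d]=0x2d, mem[0x11]=0x2d

MEM[0x12,0x00,0x0d,0x11] = 4b db 2d 2d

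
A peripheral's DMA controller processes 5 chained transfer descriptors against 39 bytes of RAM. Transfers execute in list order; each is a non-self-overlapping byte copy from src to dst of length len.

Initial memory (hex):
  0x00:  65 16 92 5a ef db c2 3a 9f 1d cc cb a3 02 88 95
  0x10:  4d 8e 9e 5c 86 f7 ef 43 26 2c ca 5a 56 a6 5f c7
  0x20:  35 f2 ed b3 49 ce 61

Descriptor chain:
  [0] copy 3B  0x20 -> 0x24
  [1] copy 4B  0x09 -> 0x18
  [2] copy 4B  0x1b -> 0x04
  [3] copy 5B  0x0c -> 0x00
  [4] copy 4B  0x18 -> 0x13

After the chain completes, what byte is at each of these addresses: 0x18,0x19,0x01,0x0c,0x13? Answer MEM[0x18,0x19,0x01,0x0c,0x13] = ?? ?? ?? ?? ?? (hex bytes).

MEM[0x18,0x19,0x01,0x0c,0x13] = 1d cc 02 a3 1d

#0 dst[0x24+3] := {0x35,0xf2,0xed}
#1 dst[0x18+4] := {0x1d,0xcc,0xcb,0xa3}
#2 dst[0x04+4] := {0xa3,0x56,0xa6,0x5f}
#3 dst[0x00+5] := {0xa3,0x02,0x88,0x95,0x4d}
#4 dst[0x13+4] := {0x1d,0xcc,0xcb,0xa3}
query mem[0x18]=0x1d, mem[0x19]=0xcc, mem[0x01]=0x02, mem[0x0c]=0xa3, mem[0x13]=0x1d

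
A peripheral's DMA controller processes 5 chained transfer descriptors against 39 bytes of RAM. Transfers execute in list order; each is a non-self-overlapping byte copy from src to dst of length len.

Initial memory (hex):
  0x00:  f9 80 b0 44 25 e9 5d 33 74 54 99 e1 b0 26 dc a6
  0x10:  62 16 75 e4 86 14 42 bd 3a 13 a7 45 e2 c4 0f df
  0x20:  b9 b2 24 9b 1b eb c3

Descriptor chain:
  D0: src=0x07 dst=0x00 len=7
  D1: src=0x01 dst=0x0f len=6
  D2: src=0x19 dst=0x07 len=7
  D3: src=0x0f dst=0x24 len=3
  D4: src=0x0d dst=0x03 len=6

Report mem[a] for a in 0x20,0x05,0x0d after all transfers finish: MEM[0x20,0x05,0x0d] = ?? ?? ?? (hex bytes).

MEM[0x20,0x05,0x0d] = b9 74 df

#0 dst[0x00+7] := {0x33,0x74,0x54,0x99,0xe1,0xb0,0x26}
#1 dst[0x0f+6] := {0x74,0x54,0x99,0xe1,0xb0,0x26}
#2 dst[0x07+7] := {0x13,0xa7,0x45,0xe2,0xc4,0x0f,0xdf}
#3 dst[0x24+3] := {0x74,0x54,0x99}
#4 dst[0x03+6] := {0xdf,0xdc,0x74,0x54,0x99,0xe1}
query mem[0x20]=0xb9, mem[0x05]=0x74, mem[0x0d]=0xdf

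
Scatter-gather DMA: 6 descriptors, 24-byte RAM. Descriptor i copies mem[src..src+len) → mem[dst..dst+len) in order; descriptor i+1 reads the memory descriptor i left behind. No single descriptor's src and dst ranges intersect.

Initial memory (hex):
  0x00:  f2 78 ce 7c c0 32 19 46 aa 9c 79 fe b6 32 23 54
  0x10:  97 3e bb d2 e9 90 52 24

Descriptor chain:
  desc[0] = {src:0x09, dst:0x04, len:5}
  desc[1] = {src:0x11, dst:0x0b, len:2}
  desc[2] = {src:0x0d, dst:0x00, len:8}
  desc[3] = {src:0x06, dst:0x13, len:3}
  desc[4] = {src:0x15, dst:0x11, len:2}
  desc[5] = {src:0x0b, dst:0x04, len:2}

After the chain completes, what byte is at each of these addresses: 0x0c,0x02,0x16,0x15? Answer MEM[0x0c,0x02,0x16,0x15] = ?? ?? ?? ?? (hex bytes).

MEM[0x0c,0x02,0x16,0x15] = bb 54 52 32

[0] 0x09->0x04 len=5 : 9c 79 fe b6 32
[1] 0x11->0x0b len=2 : 3e bb
[2] 0x0d->0x00 len=8 : 32 23 54 97 3e bb d2 e9
[3] 0x06->0x13 len=3 : d2 e9 32
[4] 0x15->0x11 len=2 : 32 52
[5] 0x0b->0x04 len=2 : 3e bb
query mem[0x0c]=0xbb, mem[0x02]=0x54, mem[0x16]=0x52, mem[0x15]=0x32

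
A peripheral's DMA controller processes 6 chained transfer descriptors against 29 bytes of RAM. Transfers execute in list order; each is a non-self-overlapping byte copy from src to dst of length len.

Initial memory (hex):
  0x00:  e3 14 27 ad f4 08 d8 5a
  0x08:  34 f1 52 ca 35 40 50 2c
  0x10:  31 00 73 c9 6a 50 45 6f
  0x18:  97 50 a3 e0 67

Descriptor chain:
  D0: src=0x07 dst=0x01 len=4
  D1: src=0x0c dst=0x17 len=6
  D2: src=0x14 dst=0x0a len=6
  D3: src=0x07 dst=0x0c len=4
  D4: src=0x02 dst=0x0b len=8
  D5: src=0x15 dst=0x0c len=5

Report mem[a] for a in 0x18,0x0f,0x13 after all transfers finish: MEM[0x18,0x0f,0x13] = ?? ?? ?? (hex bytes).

#0 dst[0x01+4] := {0x5a,0x34,0xf1,0x52}
#1 dst[0x17+6] := {0x35,0x40,0x50,0x2c,0x31,0x00}
#2 dst[0x0a+6] := {0x6a,0x50,0x45,0x35,0x40,0x50}
#3 dst[0x0c+4] := {0x5a,0x34,0xf1,0x6a}
#4 dst[0x0b+8] := {0x34,0xf1,0x52,0x08,0xd8,0x5a,0x34,0xf1}
#5 dst[0x0c+5] := {0x50,0x45,0x35,0x40,0x50}
query mem[0x18]=0x40, mem[0x0f]=0x40, mem[0x13]=0xc9

MEM[0x18,0x0f,0x13] = 40 40 c9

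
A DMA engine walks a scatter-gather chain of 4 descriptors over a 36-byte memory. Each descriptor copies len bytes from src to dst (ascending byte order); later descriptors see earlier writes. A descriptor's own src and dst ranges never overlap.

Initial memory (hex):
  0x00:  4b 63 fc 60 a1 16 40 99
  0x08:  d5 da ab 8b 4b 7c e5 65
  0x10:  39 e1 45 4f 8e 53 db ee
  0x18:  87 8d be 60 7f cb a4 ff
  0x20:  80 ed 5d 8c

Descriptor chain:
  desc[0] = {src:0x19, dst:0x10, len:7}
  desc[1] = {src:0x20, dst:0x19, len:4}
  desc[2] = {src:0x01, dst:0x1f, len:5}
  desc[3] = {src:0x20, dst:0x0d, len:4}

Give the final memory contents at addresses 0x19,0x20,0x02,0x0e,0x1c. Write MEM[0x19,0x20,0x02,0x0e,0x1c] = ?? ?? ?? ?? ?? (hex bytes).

[0] 0x19->0x10 len=7 : 8d be 60 7f cb a4 ff
[1] 0x20->0x19 len=4 : 80 ed 5d 8c
[2] 0x01->0x1f len=5 : 63 fc 60 a1 16
[3] 0x20->0x0d len=4 : fc 60 a1 16
query mem[0x19]=0x80, mem[0x20]=0xfc, mem[0x02]=0xfc, mem[0x0e]=0x60, mem[0x1c]=0x8c

MEM[0x19,0x20,0x02,0x0e,0x1c] = 80 fc fc 60 8c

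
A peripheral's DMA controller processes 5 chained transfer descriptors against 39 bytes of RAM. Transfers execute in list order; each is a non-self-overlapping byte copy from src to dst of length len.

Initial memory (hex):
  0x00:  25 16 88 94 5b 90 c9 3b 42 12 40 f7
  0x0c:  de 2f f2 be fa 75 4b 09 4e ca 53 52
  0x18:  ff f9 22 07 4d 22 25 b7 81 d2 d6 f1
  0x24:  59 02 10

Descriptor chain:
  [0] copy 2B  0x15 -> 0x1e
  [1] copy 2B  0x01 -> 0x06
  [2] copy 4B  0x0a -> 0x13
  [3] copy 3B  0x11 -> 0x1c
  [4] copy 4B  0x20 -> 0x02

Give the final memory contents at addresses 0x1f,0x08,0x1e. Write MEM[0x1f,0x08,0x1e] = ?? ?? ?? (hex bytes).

#0 dst[0x1e+2] := {0xca,0x53}
#1 dst[0x06+2] := {0x16,0x88}
#2 dst[0x13+4] := {0x40,0xf7,0xde,0x2f}
#3 dst[0x1c+3] := {0x75,0x4b,0x40}
#4 dst[0x02+4] := {0x81,0xd2,0xd6,0xf1}
query mem[0x1f]=0x53, mem[0x08]=0x42, mem[0x1e]=0x40

MEM[0x1f,0x08,0x1e] = 53 42 40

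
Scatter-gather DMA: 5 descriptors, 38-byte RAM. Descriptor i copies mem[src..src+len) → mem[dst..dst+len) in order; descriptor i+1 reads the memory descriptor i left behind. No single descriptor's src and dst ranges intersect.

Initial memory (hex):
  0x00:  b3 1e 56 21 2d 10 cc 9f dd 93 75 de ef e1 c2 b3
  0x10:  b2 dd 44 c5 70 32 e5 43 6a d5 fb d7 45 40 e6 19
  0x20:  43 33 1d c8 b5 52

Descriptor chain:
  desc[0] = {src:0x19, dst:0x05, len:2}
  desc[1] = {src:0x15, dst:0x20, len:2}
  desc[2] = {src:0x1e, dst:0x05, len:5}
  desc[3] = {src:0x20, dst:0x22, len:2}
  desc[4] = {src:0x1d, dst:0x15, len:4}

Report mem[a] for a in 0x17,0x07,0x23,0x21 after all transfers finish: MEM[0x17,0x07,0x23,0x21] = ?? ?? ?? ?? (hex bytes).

MEM[0x17,0x07,0x23,0x21] = 19 32 e5 e5

D0: mem[0x05..0x06] <- [d5 fb]
D1: mem[0x20..0x21] <- [32 e5]
D2: mem[0x05..0x09] <- [e6 19 32 e5 1d]
D3: mem[0x22..0x23] <- [32 e5]
D4: mem[0x15..0x18] <- [40 e6 19 32]
query mem[0x17]=0x19, mem[0x07]=0x32, mem[0x23]=0xe5, mem[0x21]=0xe5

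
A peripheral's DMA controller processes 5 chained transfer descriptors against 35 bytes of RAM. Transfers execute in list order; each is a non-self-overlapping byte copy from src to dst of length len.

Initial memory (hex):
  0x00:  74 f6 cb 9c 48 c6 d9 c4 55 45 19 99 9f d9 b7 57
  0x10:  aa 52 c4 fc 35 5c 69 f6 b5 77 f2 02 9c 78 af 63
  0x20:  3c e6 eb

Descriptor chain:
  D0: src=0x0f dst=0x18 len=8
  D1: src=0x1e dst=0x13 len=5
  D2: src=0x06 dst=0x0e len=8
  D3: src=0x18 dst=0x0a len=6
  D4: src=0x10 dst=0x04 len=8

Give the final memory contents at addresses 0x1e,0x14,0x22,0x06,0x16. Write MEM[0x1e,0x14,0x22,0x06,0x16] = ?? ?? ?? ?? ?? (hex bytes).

[0] 0x0f->0x18 len=8 : 57 aa 52 c4 fc 35 5c 69
[1] 0x1e->0x13 len=5 : 5c 69 3c e6 eb
[2] 0x06->0x0e len=8 : d9 c4 55 45 19 99 9f d9
[3] 0x18->0x0a len=6 : 57 aa 52 c4 fc 35
[4] 0x10->0x04 len=8 : 55 45 19 99 9f d9 e6 eb
query mem[0x1e]=0x5c, mem[0x14]=0x9f, mem[0x22]=0xeb, mem[0x06]=0x19, mem[0x16]=0xe6

MEM[0x1e,0x14,0x22,0x06,0x16] = 5c 9f eb 19 e6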